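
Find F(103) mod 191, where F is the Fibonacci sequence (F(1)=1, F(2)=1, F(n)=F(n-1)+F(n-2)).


F(k) mod 191 for k=1..103:
1, 1, 2, 3, 5, 8, 13, 21, 34, 55, 89, 144, 42, 186, 37, 32, 69, 101, 170, 80, 59, 139, 7, 146, 153, 108, 70, 178, 57, 44, 101, 145, 55, 9, 64, 73, 137, 19, 156, 175, 140, 124, 73, 6, 79, 85, 164, 58, 31, 89, 120, 18, 138, 156, 103, 68, 171, 48, 28, 76, 104, 180, 93, 82, 175, 66, 50, 116, 166, 91, 66, 157, 32, 189, 30, 28, 58, 86, 144, 39, 183, 31, 23, 54, 77, 131, 17, 148, 165, 122, 96, 27, 123, 150, 82, 41, 123, 164, 96, 69, 165, 43, 17
F(103) mod 191 = 17


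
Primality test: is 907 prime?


Check divisors up to sqrt(907) = 30.1164
No divisors found.
907 is prime.

Yes, 907 is prime


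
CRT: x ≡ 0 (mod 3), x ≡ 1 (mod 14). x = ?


M = 3*14 = 42
M1 = M/3 = 14, M2 = M/14 = 3
M1^(-1) mod 3 = 2, M2^(-1) mod 14 = 5
x = 0*14*2 + 1*3*5 = 15
15 mod 42 = 15
Check: 15 mod 3 = 0 ✓, 15 mod 14 = 1 ✓

x ≡ 15 (mod 42)


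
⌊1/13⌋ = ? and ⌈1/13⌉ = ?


1/13 = 0.0769
floor = 0
ceil = 1

floor = 0, ceil = 1


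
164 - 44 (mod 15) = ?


164 - 44 = 120
120 mod 15 = 0


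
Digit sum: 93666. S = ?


9 + 3 + 6 + 6 + 6 = 30


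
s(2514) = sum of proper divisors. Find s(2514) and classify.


Proper divisors: 1, 2, 3, 6, 419, 838, 1257
Sum = 1 + 2 + 3 + 6 + 419 + 838 + 1257 = 2526
2526 > 2514 → abundant

s(2514) = 2526 (abundant)


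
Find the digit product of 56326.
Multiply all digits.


5 × 6 × 3 × 2 × 6 = 1080


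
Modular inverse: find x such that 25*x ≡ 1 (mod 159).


Use the extended Euclidean algorithm on (159, 25); each row r = 159*s + 25*t:
r=159, s=1, t=0
r=25, s=0, t=1
q=6: r=9, s=1, t=-6   [159*(1) + 25*(-6) = 9]
q=2: r=7, s=-2, t=13   [159*(-2) + 25*(13) = 7]
q=1: r=2, s=3, t=-19   [159*(3) + 25*(-19) = 2]
q=3: r=1, s=-11, t=70   [159*(-11) + 25*(70) = 1]
q=2: r=0, s=25, t=-159   [159*(25) + 25*(-159) = 0]
GCD = 1 with t = 70, so 25*(70) ≡ 1 (mod 159)
Inverse = 70 mod 159 = 70
Check: 25 * 70 = 1750 ≡ 1 (mod 159)

25^(-1) ≡ 70 (mod 159)


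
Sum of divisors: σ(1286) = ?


Divisors of 1286: 1, 2, 643, 1286
Sum = 1 + 2 + 643 + 1286 = 1932

σ(1286) = 1932


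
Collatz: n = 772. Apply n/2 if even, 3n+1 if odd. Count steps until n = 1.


772 → 386 → 193 → 580 → 290 → 145 → 436 → 218 → 109 → 328 → 164 → 82 → 41 → 124 → 62 → 31 → 94 → 47 → 142 → 71 → 214 → 107 → 322 → 161 → 484 → 242 → 121 → 364 → 182 → 91 → 274 → 137 → 412 → 206 → 103 → 310 → 155 → 466 → 233 → 700 → 350 → 175 → 526 → 263 → 790 → 395 → 1186 → 593 → 1780 → 890 → 445 → 1336 → 668 → 334 → 167 → 502 → 251 → 754 → 377 → 1132 → 566 → 283 → 850 → 425 → 1276 → 638 → 319 → 958 → 479 → 1438 → 719 → 2158 → 1079 → 3238 → 1619 → 4858 → 2429 → 7288 → 3644 → 1822 → 911 → 2734 → 1367 → 4102 → 2051 → 6154 → 3077 → 9232 → 4616 → 2308 → 1154 → 577 → 1732 → 866 → 433 → 1300 → 650 → 325 → 976 → 488 → 244 → 122 → 61 → 184 → 92 → 46 → 23 → 70 → 35 → 106 → 53 → 160 → 80 → 40 → 20 → 10 → 5 → 16 → 8 → 4 → 2 → 1
Total steps = 121

121 steps


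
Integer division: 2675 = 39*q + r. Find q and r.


2675 = 39 * 68 + 23
Check: 2652 + 23 = 2675

q = 68, r = 23


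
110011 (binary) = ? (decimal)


110011 (base 2) = 51 (decimal)
51 (decimal) = 51 (base 10)


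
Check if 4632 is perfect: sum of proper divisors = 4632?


Proper divisors of 4632: 1, 2, 3, 4, 6, 8, 12, 24, 193, 386, 579, 772, 1158, 1544, 2316
Sum = 1 + 2 + 3 + 4 + 6 + 8 + 12 + 24 + 193 + 386 + 579 + 772 + 1158 + 1544 + 2316 = 7008

No, 4632 is not perfect (7008 ≠ 4632)


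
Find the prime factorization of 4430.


4430 / 2 = 2215
2215 / 5 = 443
443 / 443 = 1
4430 = 2 × 5 × 443


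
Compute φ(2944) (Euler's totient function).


2944 = 2^7 × 23
Prime factors: 2, 23
φ(2944) = 2944 × (1-1/2) × (1-1/23)
= 2944 × 1/2 × 22/23 = 1408

φ(2944) = 1408


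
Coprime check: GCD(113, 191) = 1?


Euclidean algorithm:
191 = 1 * 113 + 78
113 = 1 * 78 + 35
78 = 2 * 35 + 8
35 = 4 * 8 + 3
8 = 2 * 3 + 2
3 = 1 * 2 + 1
2 = 2 * 1 + 0
GCD(113, 191) = 1

Yes, coprime (GCD = 1)


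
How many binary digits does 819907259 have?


819907259 in base 2 = 110000110111101100101010111011
Number of digits = 30

30 digits (base 2)


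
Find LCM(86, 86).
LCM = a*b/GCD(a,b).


GCD(86, 86) = 86
LCM = 86*86/86 = 7396/86 = 86

LCM = 86


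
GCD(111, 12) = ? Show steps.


111 = 9 * 12 + 3
12 = 4 * 3 + 0
GCD = 3


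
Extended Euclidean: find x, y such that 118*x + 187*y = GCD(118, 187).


Tabular extended Euclidean (each row: r = 118*s + 187*t):
r=118, s=1, t=0
r=187, s=0, t=1
q=0: r=118, s=1, t=0   [118*(1) + 187*(0) = 118]
q=1: r=69, s=-1, t=1   [118*(-1) + 187*(1) = 69]
q=1: r=49, s=2, t=-1   [118*(2) + 187*(-1) = 49]
q=1: r=20, s=-3, t=2   [118*(-3) + 187*(2) = 20]
q=2: r=9, s=8, t=-5   [118*(8) + 187*(-5) = 9]
q=2: r=2, s=-19, t=12   [118*(-19) + 187*(12) = 2]
q=4: r=1, s=84, t=-53   [118*(84) + 187*(-53) = 1]
q=2: r=0, s=-187, t=118   [118*(-187) + 187*(118) = 0]
GCD = 1; from the row with r=1: x=84, y=-53
Check: 118*(84) + 187*(-53) = 9912 - 9911 = 1

GCD = 1, x = 84, y = -53


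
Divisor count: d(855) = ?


855 = 3^2 × 5^1 × 19^1
d(855) = (2+1) × (1+1) × (1+1) = 12

12 divisors


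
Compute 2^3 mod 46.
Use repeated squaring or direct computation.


2^1 mod 46 = 2
2^2 mod 46 = 4
2^3 mod 46 = 8


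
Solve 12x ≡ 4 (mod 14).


GCD(12, 14) = 2 divides 4
Divide: 6x ≡ 2 (mod 7)
x ≡ 5 (mod 7)


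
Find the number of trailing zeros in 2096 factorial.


floor(2096/5) = 419
floor(2096/25) = 83
floor(2096/125) = 16
floor(2096/625) = 3
Total = 521

521 trailing zeros


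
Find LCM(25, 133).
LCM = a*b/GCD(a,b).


GCD(25, 133) = 1
LCM = 25*133/1 = 3325/1 = 3325

LCM = 3325


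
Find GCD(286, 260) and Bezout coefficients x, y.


Tabular extended Euclidean (each row: r = 286*s + 260*t):
r=286, s=1, t=0
r=260, s=0, t=1
q=1: r=26, s=1, t=-1   [286*(1) + 260*(-1) = 26]
q=10: r=0, s=-10, t=11   [286*(-10) + 260*(11) = 0]
GCD = 26; from the row with r=26: x=1, y=-1
Check: 286*(1) + 260*(-1) = 286 - 260 = 26

GCD = 26, x = 1, y = -1


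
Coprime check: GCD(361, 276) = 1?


Euclidean algorithm:
361 = 1 * 276 + 85
276 = 3 * 85 + 21
85 = 4 * 21 + 1
21 = 21 * 1 + 0
GCD(361, 276) = 1

Yes, coprime (GCD = 1)


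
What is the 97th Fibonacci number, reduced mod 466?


F(k) mod 466 for k=1..97:
1, 1, 2, 3, 5, 8, 13, 21, 34, 55, 89, 144, 233, 377, 144, 55, 199, 254, 453, 241, 228, 3, 231, 234, 465, 233, 232, 465, 231, 230, 461, 225, 220, 445, 199, 178, 377, 89, 0, 89, 89, 178, 267, 445, 246, 225, 5, 230, 235, 465, 234, 233, 1, 234, 235, 3, 238, 241, 13, 254, 267, 55, 322, 377, 233, 144, 377, 55, 432, 21, 453, 8, 461, 3, 464, 1, 465, 0, 465, 465, 464, 463, 461, 458, 453, 445, 432, 411, 377, 322, 233, 89, 322, 411, 267, 212, 13
F(97) mod 466 = 13


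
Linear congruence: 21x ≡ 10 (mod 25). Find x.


GCD(21, 25) = 1, unique solution
a^(-1) mod 25 = 6
x = 6 * 10 mod 25 = 10

x ≡ 10 (mod 25)


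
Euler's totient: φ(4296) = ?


4296 = 2^3 × 3 × 179
Prime factors: 2, 3, 179
φ(4296) = 4296 × (1-1/2) × (1-1/3) × (1-1/179)
= 4296 × 1/2 × 2/3 × 178/179 = 1424

φ(4296) = 1424


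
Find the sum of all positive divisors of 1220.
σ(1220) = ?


Divisors of 1220: 1, 2, 4, 5, 10, 20, 61, 122, 244, 305, 610, 1220
Sum = 1 + 2 + 4 + 5 + 10 + 20 + 61 + 122 + 244 + 305 + 610 + 1220 = 2604

σ(1220) = 2604


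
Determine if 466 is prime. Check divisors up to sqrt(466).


466 / 2 = 233 (exact division)
466 is NOT prime.

No, 466 is not prime


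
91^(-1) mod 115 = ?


Use the extended Euclidean algorithm on (115, 91); each row r = 115*s + 91*t:
r=115, s=1, t=0
r=91, s=0, t=1
q=1: r=24, s=1, t=-1   [115*(1) + 91*(-1) = 24]
q=3: r=19, s=-3, t=4   [115*(-3) + 91*(4) = 19]
q=1: r=5, s=4, t=-5   [115*(4) + 91*(-5) = 5]
q=3: r=4, s=-15, t=19   [115*(-15) + 91*(19) = 4]
q=1: r=1, s=19, t=-24   [115*(19) + 91*(-24) = 1]
q=4: r=0, s=-91, t=115   [115*(-91) + 91*(115) = 0]
GCD = 1 with t = -24, so 91*(-24) ≡ 1 (mod 115)
Inverse = -24 mod 115 = 91
Check: 91 * 91 = 8281 ≡ 1 (mod 115)

91^(-1) ≡ 91 (mod 115)


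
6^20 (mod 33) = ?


6^1 mod 33 = 6
6^2 mod 33 = 3
6^3 mod 33 = 18
6^4 mod 33 = 9
6^5 mod 33 = 21
6^6 mod 33 = 27
6^7 mod 33 = 30
6^8 mod 33 = 15
6^9 mod 33 = 24
6^10 mod 33 = 12
6^11 mod 33 = 6
6^12 mod 33 = 3
6^13 mod 33 = 18
6^14 mod 33 = 9
6^15 mod 33 = 21
6^16 mod 33 = 27
6^17 mod 33 = 30
6^18 mod 33 = 15
6^19 mod 33 = 24
6^20 mod 33 = 12


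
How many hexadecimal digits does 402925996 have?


402925996 in base 16 = 180429AC
Number of digits = 8

8 digits (base 16)


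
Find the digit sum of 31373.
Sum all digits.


3 + 1 + 3 + 7 + 3 = 17


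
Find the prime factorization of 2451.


2451 / 3 = 817
817 / 19 = 43
43 / 43 = 1
2451 = 3 × 19 × 43


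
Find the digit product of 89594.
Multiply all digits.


8 × 9 × 5 × 9 × 4 = 12960


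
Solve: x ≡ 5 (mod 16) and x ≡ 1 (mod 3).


M = 16*3 = 48
M1 = M/16 = 3, M2 = M/3 = 16
M1^(-1) mod 16 = 11, M2^(-1) mod 3 = 1
x = 5*3*11 + 1*16*1 = 181
181 mod 48 = 37
Check: 37 mod 16 = 5 ✓, 37 mod 3 = 1 ✓

x ≡ 37 (mod 48)


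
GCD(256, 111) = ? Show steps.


256 = 2 * 111 + 34
111 = 3 * 34 + 9
34 = 3 * 9 + 7
9 = 1 * 7 + 2
7 = 3 * 2 + 1
2 = 2 * 1 + 0
GCD = 1


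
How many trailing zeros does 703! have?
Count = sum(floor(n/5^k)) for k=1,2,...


floor(703/5) = 140
floor(703/25) = 28
floor(703/125) = 5
floor(703/625) = 1
Total = 174

174 trailing zeros


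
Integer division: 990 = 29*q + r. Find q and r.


990 = 29 * 34 + 4
Check: 986 + 4 = 990

q = 34, r = 4


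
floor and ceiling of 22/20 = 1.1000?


22/20 = 1.1000
floor = 1
ceil = 2

floor = 1, ceil = 2


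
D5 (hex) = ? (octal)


D5 (base 16) = 213 (decimal)
213 (decimal) = 325 (base 8)


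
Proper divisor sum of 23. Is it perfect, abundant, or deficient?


Proper divisors: 1
Sum = 1 = 1
1 < 23 → deficient

s(23) = 1 (deficient)


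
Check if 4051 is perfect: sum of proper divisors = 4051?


Proper divisors of 4051: 1
Sum = 1 = 1

No, 4051 is not perfect (1 ≠ 4051)


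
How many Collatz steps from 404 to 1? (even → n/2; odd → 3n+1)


404 → 202 → 101 → 304 → 152 → 76 → 38 → 19 → 58 → 29 → 88 → 44 → 22 → 11 → 34 → 17 → 52 → 26 → 13 → 40 → 20 → 10 → 5 → 16 → 8 → 4 → 2 → 1
Total steps = 27

27 steps


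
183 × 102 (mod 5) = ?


183 × 102 = 18666
18666 mod 5 = 1


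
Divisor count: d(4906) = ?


4906 = 2^1 × 11^1 × 223^1
d(4906) = (1+1) × (1+1) × (1+1) = 8

8 divisors


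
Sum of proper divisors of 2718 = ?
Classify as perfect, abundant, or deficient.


Proper divisors: 1, 2, 3, 6, 9, 18, 151, 302, 453, 906, 1359
Sum = 1 + 2 + 3 + 6 + 9 + 18 + 151 + 302 + 453 + 906 + 1359 = 3210
3210 > 2718 → abundant

s(2718) = 3210 (abundant)


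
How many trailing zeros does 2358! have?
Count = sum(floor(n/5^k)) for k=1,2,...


floor(2358/5) = 471
floor(2358/25) = 94
floor(2358/125) = 18
floor(2358/625) = 3
Total = 586

586 trailing zeros


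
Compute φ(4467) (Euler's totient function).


4467 = 3 × 1489
Prime factors: 3, 1489
φ(4467) = 4467 × (1-1/3) × (1-1/1489)
= 4467 × 2/3 × 1488/1489 = 2976

φ(4467) = 2976


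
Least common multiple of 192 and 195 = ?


GCD(192, 195) = 3
LCM = 192*195/3 = 37440/3 = 12480

LCM = 12480


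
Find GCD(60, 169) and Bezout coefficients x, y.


Tabular extended Euclidean (each row: r = 60*s + 169*t):
r=60, s=1, t=0
r=169, s=0, t=1
q=0: r=60, s=1, t=0   [60*(1) + 169*(0) = 60]
q=2: r=49, s=-2, t=1   [60*(-2) + 169*(1) = 49]
q=1: r=11, s=3, t=-1   [60*(3) + 169*(-1) = 11]
q=4: r=5, s=-14, t=5   [60*(-14) + 169*(5) = 5]
q=2: r=1, s=31, t=-11   [60*(31) + 169*(-11) = 1]
q=5: r=0, s=-169, t=60   [60*(-169) + 169*(60) = 0]
GCD = 1; from the row with r=1: x=31, y=-11
Check: 60*(31) + 169*(-11) = 1860 - 1859 = 1

GCD = 1, x = 31, y = -11


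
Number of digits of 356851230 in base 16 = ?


356851230 in base 16 = 15451E1E
Number of digits = 8

8 digits (base 16)


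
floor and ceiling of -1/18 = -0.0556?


-1/18 = -0.0556
floor = -1
ceil = 0

floor = -1, ceil = 0


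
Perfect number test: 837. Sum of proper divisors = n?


Proper divisors of 837: 1, 3, 9, 27, 31, 93, 279
Sum = 1 + 3 + 9 + 27 + 31 + 93 + 279 = 443

No, 837 is not perfect (443 ≠ 837)


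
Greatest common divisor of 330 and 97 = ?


330 = 3 * 97 + 39
97 = 2 * 39 + 19
39 = 2 * 19 + 1
19 = 19 * 1 + 0
GCD = 1


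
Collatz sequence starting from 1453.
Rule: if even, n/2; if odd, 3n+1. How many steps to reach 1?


1453 → 4360 → 2180 → 1090 → 545 → 1636 → 818 → 409 → 1228 → 614 → 307 → 922 → 461 → 1384 → 692 → 346 → 173 → 520 → 260 → 130 → 65 → 196 → 98 → 49 → 148 → 74 → 37 → 112 → 56 → 28 → 14 → 7 → 22 → 11 → 34 → 17 → 52 → 26 → 13 → 40 → 20 → 10 → 5 → 16 → 8 → 4 → 2 → 1
Total steps = 47

47 steps


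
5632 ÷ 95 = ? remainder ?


5632 = 95 * 59 + 27
Check: 5605 + 27 = 5632

q = 59, r = 27


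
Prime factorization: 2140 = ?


2140 / 2 = 1070
1070 / 2 = 535
535 / 5 = 107
107 / 107 = 1
2140 = 2^2 × 5 × 107


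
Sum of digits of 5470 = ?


5 + 4 + 7 + 0 = 16


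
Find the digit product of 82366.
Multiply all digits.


8 × 2 × 3 × 6 × 6 = 1728


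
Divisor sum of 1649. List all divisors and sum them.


Divisors of 1649: 1, 17, 97, 1649
Sum = 1 + 17 + 97 + 1649 = 1764

σ(1649) = 1764


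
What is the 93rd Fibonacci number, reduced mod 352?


F(k) mod 352 for k=1..93:
1, 1, 2, 3, 5, 8, 13, 21, 34, 55, 89, 144, 233, 25, 258, 283, 189, 120, 309, 77, 34, 111, 145, 256, 49, 305, 2, 307, 309, 264, 221, 133, 2, 135, 137, 272, 57, 329, 34, 11, 45, 56, 101, 157, 258, 63, 321, 32, 1, 33, 34, 67, 101, 168, 269, 85, 2, 87, 89, 176, 265, 89, 2, 91, 93, 184, 277, 109, 34, 143, 177, 320, 145, 113, 258, 19, 277, 296, 221, 165, 34, 199, 233, 80, 313, 41, 2, 43, 45, 88, 133, 221, 2
F(93) mod 352 = 2


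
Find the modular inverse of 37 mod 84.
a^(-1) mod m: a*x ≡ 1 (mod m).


Use the extended Euclidean algorithm on (84, 37); each row r = 84*s + 37*t:
r=84, s=1, t=0
r=37, s=0, t=1
q=2: r=10, s=1, t=-2   [84*(1) + 37*(-2) = 10]
q=3: r=7, s=-3, t=7   [84*(-3) + 37*(7) = 7]
q=1: r=3, s=4, t=-9   [84*(4) + 37*(-9) = 3]
q=2: r=1, s=-11, t=25   [84*(-11) + 37*(25) = 1]
q=3: r=0, s=37, t=-84   [84*(37) + 37*(-84) = 0]
GCD = 1 with t = 25, so 37*(25) ≡ 1 (mod 84)
Inverse = 25 mod 84 = 25
Check: 37 * 25 = 925 ≡ 1 (mod 84)

37^(-1) ≡ 25 (mod 84)


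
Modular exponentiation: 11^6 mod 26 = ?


11^1 mod 26 = 11
11^2 mod 26 = 17
11^3 mod 26 = 5
11^4 mod 26 = 3
11^5 mod 26 = 7
11^6 mod 26 = 25


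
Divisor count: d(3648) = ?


3648 = 2^6 × 3^1 × 19^1
d(3648) = (6+1) × (1+1) × (1+1) = 28

28 divisors


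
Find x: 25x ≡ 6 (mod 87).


GCD(25, 87) = 1, unique solution
a^(-1) mod 87 = 7
x = 7 * 6 mod 87 = 42

x ≡ 42 (mod 87)


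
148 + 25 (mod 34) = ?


148 + 25 = 173
173 mod 34 = 3


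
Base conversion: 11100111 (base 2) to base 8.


11100111 (base 2) = 231 (decimal)
231 (decimal) = 347 (base 8)


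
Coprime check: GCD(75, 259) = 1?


Euclidean algorithm:
259 = 3 * 75 + 34
75 = 2 * 34 + 7
34 = 4 * 7 + 6
7 = 1 * 6 + 1
6 = 6 * 1 + 0
GCD(75, 259) = 1

Yes, coprime (GCD = 1)


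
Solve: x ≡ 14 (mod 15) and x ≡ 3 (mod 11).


M = 15*11 = 165
M1 = M/15 = 11, M2 = M/11 = 15
M1^(-1) mod 15 = 11, M2^(-1) mod 11 = 3
x = 14*11*11 + 3*15*3 = 1829
1829 mod 165 = 14
Check: 14 mod 15 = 14 ✓, 14 mod 11 = 3 ✓

x ≡ 14 (mod 165)


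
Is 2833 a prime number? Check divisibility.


Check divisors up to sqrt(2833) = 53.2259
No divisors found.
2833 is prime.

Yes, 2833 is prime


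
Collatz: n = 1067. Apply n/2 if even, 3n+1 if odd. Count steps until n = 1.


1067 → 3202 → 1601 → 4804 → 2402 → 1201 → 3604 → 1802 → 901 → 2704 → 1352 → 676 → 338 → 169 → 508 → 254 → 127 → 382 → 191 → 574 → 287 → 862 → 431 → 1294 → 647 → 1942 → 971 → 2914 → 1457 → 4372 → 2186 → 1093 → 3280 → 1640 → 820 → 410 → 205 → 616 → 308 → 154 → 77 → 232 → 116 → 58 → 29 → 88 → 44 → 22 → 11 → 34 → 17 → 52 → 26 → 13 → 40 → 20 → 10 → 5 → 16 → 8 → 4 → 2 → 1
Total steps = 62

62 steps


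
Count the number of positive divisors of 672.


672 = 2^5 × 3^1 × 7^1
d(672) = (5+1) × (1+1) × (1+1) = 24

24 divisors


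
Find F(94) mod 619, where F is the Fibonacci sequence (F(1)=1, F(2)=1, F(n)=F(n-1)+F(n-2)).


F(k) mod 619 for k=1..94:
1, 1, 2, 3, 5, 8, 13, 21, 34, 55, 89, 144, 233, 377, 610, 368, 359, 108, 467, 575, 423, 379, 183, 562, 126, 69, 195, 264, 459, 104, 563, 48, 611, 40, 32, 72, 104, 176, 280, 456, 117, 573, 71, 25, 96, 121, 217, 338, 555, 274, 210, 484, 75, 559, 15, 574, 589, 544, 514, 439, 334, 154, 488, 23, 511, 534, 426, 341, 148, 489, 18, 507, 525, 413, 319, 113, 432, 545, 358, 284, 23, 307, 330, 18, 348, 366, 95, 461, 556, 398, 335, 114, 449, 563
F(94) mod 619 = 563


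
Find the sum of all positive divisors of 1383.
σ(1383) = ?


Divisors of 1383: 1, 3, 461, 1383
Sum = 1 + 3 + 461 + 1383 = 1848

σ(1383) = 1848


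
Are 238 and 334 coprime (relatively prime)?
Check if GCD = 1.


Euclidean algorithm:
334 = 1 * 238 + 96
238 = 2 * 96 + 46
96 = 2 * 46 + 4
46 = 11 * 4 + 2
4 = 2 * 2 + 0
GCD(238, 334) = 2

No, not coprime (GCD = 2)


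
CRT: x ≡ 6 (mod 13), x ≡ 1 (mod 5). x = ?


M = 13*5 = 65
M1 = M/13 = 5, M2 = M/5 = 13
M1^(-1) mod 13 = 8, M2^(-1) mod 5 = 2
x = 6*5*8 + 1*13*2 = 266
266 mod 65 = 6
Check: 6 mod 13 = 6 ✓, 6 mod 5 = 1 ✓

x ≡ 6 (mod 65)


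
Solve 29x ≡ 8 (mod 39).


GCD(29, 39) = 1, unique solution
a^(-1) mod 39 = 35
x = 35 * 8 mod 39 = 7

x ≡ 7 (mod 39)


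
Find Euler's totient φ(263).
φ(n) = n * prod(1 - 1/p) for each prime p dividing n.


263 = 263
Prime factors: 263
φ(263) = 263 × (1-1/263)
= 263 × 262/263 = 262

φ(263) = 262


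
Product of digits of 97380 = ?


9 × 7 × 3 × 8 × 0 = 0


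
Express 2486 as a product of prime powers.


2486 / 2 = 1243
1243 / 11 = 113
113 / 113 = 1
2486 = 2 × 11 × 113


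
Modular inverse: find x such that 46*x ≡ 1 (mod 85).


Use the extended Euclidean algorithm on (85, 46); each row r = 85*s + 46*t:
r=85, s=1, t=0
r=46, s=0, t=1
q=1: r=39, s=1, t=-1   [85*(1) + 46*(-1) = 39]
q=1: r=7, s=-1, t=2   [85*(-1) + 46*(2) = 7]
q=5: r=4, s=6, t=-11   [85*(6) + 46*(-11) = 4]
q=1: r=3, s=-7, t=13   [85*(-7) + 46*(13) = 3]
q=1: r=1, s=13, t=-24   [85*(13) + 46*(-24) = 1]
q=3: r=0, s=-46, t=85   [85*(-46) + 46*(85) = 0]
GCD = 1 with t = -24, so 46*(-24) ≡ 1 (mod 85)
Inverse = -24 mod 85 = 61
Check: 46 * 61 = 2806 ≡ 1 (mod 85)

46^(-1) ≡ 61 (mod 85)


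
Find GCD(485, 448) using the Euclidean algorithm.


485 = 1 * 448 + 37
448 = 12 * 37 + 4
37 = 9 * 4 + 1
4 = 4 * 1 + 0
GCD = 1


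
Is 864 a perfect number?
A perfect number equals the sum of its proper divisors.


Proper divisors of 864: 1, 2, 3, 4, 6, 8, 9, 12, 16, 18, 24, 27, 32, 36, 48, 54, 72, 96, 108, 144, 216, 288, 432
Sum = 1 + 2 + 3 + 4 + 6 + 8 + 9 + 12 + 16 + 18 + 24 + 27 + 32 + 36 + 48 + 54 + 72 + 96 + 108 + 144 + 216 + 288 + 432 = 1656

No, 864 is not perfect (1656 ≠ 864)


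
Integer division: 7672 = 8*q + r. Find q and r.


7672 = 8 * 959 + 0
Check: 7672 + 0 = 7672

q = 959, r = 0


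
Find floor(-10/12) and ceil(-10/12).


-10/12 = -0.8333
floor = -1
ceil = 0

floor = -1, ceil = 0


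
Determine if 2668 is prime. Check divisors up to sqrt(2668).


2668 / 2 = 1334 (exact division)
2668 is NOT prime.

No, 2668 is not prime


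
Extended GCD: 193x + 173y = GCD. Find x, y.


Tabular extended Euclidean (each row: r = 193*s + 173*t):
r=193, s=1, t=0
r=173, s=0, t=1
q=1: r=20, s=1, t=-1   [193*(1) + 173*(-1) = 20]
q=8: r=13, s=-8, t=9   [193*(-8) + 173*(9) = 13]
q=1: r=7, s=9, t=-10   [193*(9) + 173*(-10) = 7]
q=1: r=6, s=-17, t=19   [193*(-17) + 173*(19) = 6]
q=1: r=1, s=26, t=-29   [193*(26) + 173*(-29) = 1]
q=6: r=0, s=-173, t=193   [193*(-173) + 173*(193) = 0]
GCD = 1; from the row with r=1: x=26, y=-29
Check: 193*(26) + 173*(-29) = 5018 - 5017 = 1

GCD = 1, x = 26, y = -29


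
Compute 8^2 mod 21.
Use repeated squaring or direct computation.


8^1 mod 21 = 8
8^2 mod 21 = 1


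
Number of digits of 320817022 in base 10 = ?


320817022 has 9 digits in base 10
floor(log10(320817022)) + 1 = floor(8.5063) + 1 = 9

9 digits (base 10)


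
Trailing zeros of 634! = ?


floor(634/5) = 126
floor(634/25) = 25
floor(634/125) = 5
floor(634/625) = 1
Total = 157

157 trailing zeros


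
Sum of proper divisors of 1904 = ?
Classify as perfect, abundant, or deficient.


Proper divisors: 1, 2, 4, 7, 8, 14, 16, 17, 28, 34, 56, 68, 112, 119, 136, 238, 272, 476, 952
Sum = 1 + 2 + 4 + 7 + 8 + 14 + 16 + 17 + 28 + 34 + 56 + 68 + 112 + 119 + 136 + 238 + 272 + 476 + 952 = 2560
2560 > 1904 → abundant

s(1904) = 2560 (abundant)


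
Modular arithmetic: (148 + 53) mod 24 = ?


148 + 53 = 201
201 mod 24 = 9


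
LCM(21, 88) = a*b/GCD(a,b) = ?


GCD(21, 88) = 1
LCM = 21*88/1 = 1848/1 = 1848

LCM = 1848


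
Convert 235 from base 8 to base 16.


235 (base 8) = 157 (decimal)
157 (decimal) = 9D (base 16)


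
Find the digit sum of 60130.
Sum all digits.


6 + 0 + 1 + 3 + 0 = 10


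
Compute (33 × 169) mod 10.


33 × 169 = 5577
5577 mod 10 = 7


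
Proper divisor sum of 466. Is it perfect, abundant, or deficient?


Proper divisors: 1, 2, 233
Sum = 1 + 2 + 233 = 236
236 < 466 → deficient

s(466) = 236 (deficient)


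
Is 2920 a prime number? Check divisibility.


2920 / 2 = 1460 (exact division)
2920 is NOT prime.

No, 2920 is not prime


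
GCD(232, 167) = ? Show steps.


232 = 1 * 167 + 65
167 = 2 * 65 + 37
65 = 1 * 37 + 28
37 = 1 * 28 + 9
28 = 3 * 9 + 1
9 = 9 * 1 + 0
GCD = 1


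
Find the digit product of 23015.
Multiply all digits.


2 × 3 × 0 × 1 × 5 = 0


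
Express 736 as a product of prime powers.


736 / 2 = 368
368 / 2 = 184
184 / 2 = 92
92 / 2 = 46
46 / 2 = 23
23 / 23 = 1
736 = 2^5 × 23


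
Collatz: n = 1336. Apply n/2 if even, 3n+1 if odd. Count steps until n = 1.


1336 → 668 → 334 → 167 → 502 → 251 → 754 → 377 → 1132 → 566 → 283 → 850 → 425 → 1276 → 638 → 319 → 958 → 479 → 1438 → 719 → 2158 → 1079 → 3238 → 1619 → 4858 → 2429 → 7288 → 3644 → 1822 → 911 → 2734 → 1367 → 4102 → 2051 → 6154 → 3077 → 9232 → 4616 → 2308 → 1154 → 577 → 1732 → 866 → 433 → 1300 → 650 → 325 → 976 → 488 → 244 → 122 → 61 → 184 → 92 → 46 → 23 → 70 → 35 → 106 → 53 → 160 → 80 → 40 → 20 → 10 → 5 → 16 → 8 → 4 → 2 → 1
Total steps = 70

70 steps


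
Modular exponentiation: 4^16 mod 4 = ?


4^1 mod 4 = 0
4^2 mod 4 = 0
4^3 mod 4 = 0
4^4 mod 4 = 0
4^5 mod 4 = 0
4^6 mod 4 = 0
4^7 mod 4 = 0
4^8 mod 4 = 0
4^9 mod 4 = 0
4^10 mod 4 = 0
4^11 mod 4 = 0
4^12 mod 4 = 0
4^13 mod 4 = 0
4^14 mod 4 = 0
4^15 mod 4 = 0
4^16 mod 4 = 0


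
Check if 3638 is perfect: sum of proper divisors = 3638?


Proper divisors of 3638: 1, 2, 17, 34, 107, 214, 1819
Sum = 1 + 2 + 17 + 34 + 107 + 214 + 1819 = 2194

No, 3638 is not perfect (2194 ≠ 3638)


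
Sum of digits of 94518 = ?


9 + 4 + 5 + 1 + 8 = 27


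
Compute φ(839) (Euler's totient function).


839 = 839
Prime factors: 839
φ(839) = 839 × (1-1/839)
= 839 × 838/839 = 838

φ(839) = 838


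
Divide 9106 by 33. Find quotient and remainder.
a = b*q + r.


9106 = 33 * 275 + 31
Check: 9075 + 31 = 9106

q = 275, r = 31


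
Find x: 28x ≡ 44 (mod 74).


GCD(28, 74) = 2 divides 44
Divide: 14x ≡ 22 (mod 37)
x ≡ 28 (mod 37)


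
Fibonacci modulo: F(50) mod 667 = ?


F(k) mod 667 for k=1..50:
1, 1, 2, 3, 5, 8, 13, 21, 34, 55, 89, 144, 233, 377, 610, 320, 263, 583, 179, 95, 274, 369, 643, 345, 321, 666, 320, 319, 639, 291, 263, 554, 150, 37, 187, 224, 411, 635, 379, 347, 59, 406, 465, 204, 2, 206, 208, 414, 622, 369
F(50) mod 667 = 369


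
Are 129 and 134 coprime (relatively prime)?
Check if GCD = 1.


Euclidean algorithm:
134 = 1 * 129 + 5
129 = 25 * 5 + 4
5 = 1 * 4 + 1
4 = 4 * 1 + 0
GCD(129, 134) = 1

Yes, coprime (GCD = 1)


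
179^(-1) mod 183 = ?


Use the extended Euclidean algorithm on (183, 179); each row r = 183*s + 179*t:
r=183, s=1, t=0
r=179, s=0, t=1
q=1: r=4, s=1, t=-1   [183*(1) + 179*(-1) = 4]
q=44: r=3, s=-44, t=45   [183*(-44) + 179*(45) = 3]
q=1: r=1, s=45, t=-46   [183*(45) + 179*(-46) = 1]
q=3: r=0, s=-179, t=183   [183*(-179) + 179*(183) = 0]
GCD = 1 with t = -46, so 179*(-46) ≡ 1 (mod 183)
Inverse = -46 mod 183 = 137
Check: 179 * 137 = 24523 ≡ 1 (mod 183)

179^(-1) ≡ 137 (mod 183)


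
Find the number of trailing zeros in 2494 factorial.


floor(2494/5) = 498
floor(2494/25) = 99
floor(2494/125) = 19
floor(2494/625) = 3
Total = 619

619 trailing zeros


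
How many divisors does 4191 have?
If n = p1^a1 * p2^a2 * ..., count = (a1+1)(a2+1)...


4191 = 3^1 × 11^1 × 127^1
d(4191) = (1+1) × (1+1) × (1+1) = 8

8 divisors


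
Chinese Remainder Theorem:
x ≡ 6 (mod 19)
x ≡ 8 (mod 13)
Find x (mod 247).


M = 19*13 = 247
M1 = M/19 = 13, M2 = M/13 = 19
M1^(-1) mod 19 = 3, M2^(-1) mod 13 = 11
x = 6*13*3 + 8*19*11 = 1906
1906 mod 247 = 177
Check: 177 mod 19 = 6 ✓, 177 mod 13 = 8 ✓

x ≡ 177 (mod 247)


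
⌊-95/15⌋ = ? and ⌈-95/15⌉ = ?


-95/15 = -6.3333
floor = -7
ceil = -6

floor = -7, ceil = -6


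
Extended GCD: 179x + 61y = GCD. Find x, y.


Tabular extended Euclidean (each row: r = 179*s + 61*t):
r=179, s=1, t=0
r=61, s=0, t=1
q=2: r=57, s=1, t=-2   [179*(1) + 61*(-2) = 57]
q=1: r=4, s=-1, t=3   [179*(-1) + 61*(3) = 4]
q=14: r=1, s=15, t=-44   [179*(15) + 61*(-44) = 1]
q=4: r=0, s=-61, t=179   [179*(-61) + 61*(179) = 0]
GCD = 1; from the row with r=1: x=15, y=-44
Check: 179*(15) + 61*(-44) = 2685 - 2684 = 1

GCD = 1, x = 15, y = -44


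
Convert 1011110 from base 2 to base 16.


1011110 (base 2) = 94 (decimal)
94 (decimal) = 5E (base 16)


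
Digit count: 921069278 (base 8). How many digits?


921069278 in base 8 = 6671463336
Number of digits = 10

10 digits (base 8)


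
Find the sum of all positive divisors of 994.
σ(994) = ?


Divisors of 994: 1, 2, 7, 14, 71, 142, 497, 994
Sum = 1 + 2 + 7 + 14 + 71 + 142 + 497 + 994 = 1728

σ(994) = 1728


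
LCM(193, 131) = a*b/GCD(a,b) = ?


GCD(193, 131) = 1
LCM = 193*131/1 = 25283/1 = 25283

LCM = 25283


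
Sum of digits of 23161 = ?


2 + 3 + 1 + 6 + 1 = 13


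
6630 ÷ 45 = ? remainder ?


6630 = 45 * 147 + 15
Check: 6615 + 15 = 6630

q = 147, r = 15


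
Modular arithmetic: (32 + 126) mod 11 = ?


32 + 126 = 158
158 mod 11 = 4


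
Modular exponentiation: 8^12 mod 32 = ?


8^1 mod 32 = 8
8^2 mod 32 = 0
8^3 mod 32 = 0
8^4 mod 32 = 0
8^5 mod 32 = 0
8^6 mod 32 = 0
8^7 mod 32 = 0
8^8 mod 32 = 0
8^9 mod 32 = 0
8^10 mod 32 = 0
8^11 mod 32 = 0
8^12 mod 32 = 0


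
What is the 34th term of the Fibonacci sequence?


Sequence: 1, 1, 2, 3, 5, 8, 13, 21, 34, 55, 89, 144, 233, 377, 610, 987, 1597, 2584, 4181, 6765, 10946, 17711, 28657, 46368, 75025, 121393, 196418, 317811, 514229, 832040, 1346269, 2178309, 3524578, 5702887
F(34) = 5702887


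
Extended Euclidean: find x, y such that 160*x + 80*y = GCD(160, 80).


Tabular extended Euclidean (each row: r = 160*s + 80*t):
r=160, s=1, t=0
r=80, s=0, t=1
q=2: r=0, s=1, t=-2   [160*(1) + 80*(-2) = 0]
GCD = 80; from the row with r=80: x=0, y=1
Check: 160*(0) + 80*(1) = 0 + 80 = 80

GCD = 80, x = 0, y = 1


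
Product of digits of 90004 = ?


9 × 0 × 0 × 0 × 4 = 0


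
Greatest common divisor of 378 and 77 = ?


378 = 4 * 77 + 70
77 = 1 * 70 + 7
70 = 10 * 7 + 0
GCD = 7


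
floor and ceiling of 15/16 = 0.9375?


15/16 = 0.9375
floor = 0
ceil = 1

floor = 0, ceil = 1


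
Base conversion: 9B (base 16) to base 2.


9B (base 16) = 155 (decimal)
155 (decimal) = 10011011 (base 2)


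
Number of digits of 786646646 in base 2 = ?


786646646 in base 2 = 101110111000110100011001110110
Number of digits = 30

30 digits (base 2)


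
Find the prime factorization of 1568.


1568 / 2 = 784
784 / 2 = 392
392 / 2 = 196
196 / 2 = 98
98 / 2 = 49
49 / 7 = 7
7 / 7 = 1
1568 = 2^5 × 7^2


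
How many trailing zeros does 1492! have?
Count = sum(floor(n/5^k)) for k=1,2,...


floor(1492/5) = 298
floor(1492/25) = 59
floor(1492/125) = 11
floor(1492/625) = 2
Total = 370

370 trailing zeros


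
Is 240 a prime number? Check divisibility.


240 / 2 = 120 (exact division)
240 is NOT prime.

No, 240 is not prime


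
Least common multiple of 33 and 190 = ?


GCD(33, 190) = 1
LCM = 33*190/1 = 6270/1 = 6270

LCM = 6270


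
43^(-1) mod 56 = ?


Use the extended Euclidean algorithm on (56, 43); each row r = 56*s + 43*t:
r=56, s=1, t=0
r=43, s=0, t=1
q=1: r=13, s=1, t=-1   [56*(1) + 43*(-1) = 13]
q=3: r=4, s=-3, t=4   [56*(-3) + 43*(4) = 4]
q=3: r=1, s=10, t=-13   [56*(10) + 43*(-13) = 1]
q=4: r=0, s=-43, t=56   [56*(-43) + 43*(56) = 0]
GCD = 1 with t = -13, so 43*(-13) ≡ 1 (mod 56)
Inverse = -13 mod 56 = 43
Check: 43 * 43 = 1849 ≡ 1 (mod 56)

43^(-1) ≡ 43 (mod 56)


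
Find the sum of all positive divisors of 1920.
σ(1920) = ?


Divisors of 1920: 1, 2, 3, 4, 5, 6, 8, 10, 12, 15, 16, 20, 24, 30, 32, 40, 48, 60, 64, 80, 96, 120, 128, 160, 192, 240, 320, 384, 480, 640, 960, 1920
Sum = 1 + 2 + 3 + 4 + 5 + 6 + 8 + 10 + 12 + 15 + 16 + 20 + 24 + 30 + 32 + 40 + 48 + 60 + 64 + 80 + 96 + 120 + 128 + 160 + 192 + 240 + 320 + 384 + 480 + 640 + 960 + 1920 = 6120

σ(1920) = 6120


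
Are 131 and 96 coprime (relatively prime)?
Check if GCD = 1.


Euclidean algorithm:
131 = 1 * 96 + 35
96 = 2 * 35 + 26
35 = 1 * 26 + 9
26 = 2 * 9 + 8
9 = 1 * 8 + 1
8 = 8 * 1 + 0
GCD(131, 96) = 1

Yes, coprime (GCD = 1)


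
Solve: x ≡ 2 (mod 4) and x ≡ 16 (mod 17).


M = 4*17 = 68
M1 = M/4 = 17, M2 = M/17 = 4
M1^(-1) mod 4 = 1, M2^(-1) mod 17 = 13
x = 2*17*1 + 16*4*13 = 866
866 mod 68 = 50
Check: 50 mod 4 = 2 ✓, 50 mod 17 = 16 ✓

x ≡ 50 (mod 68)


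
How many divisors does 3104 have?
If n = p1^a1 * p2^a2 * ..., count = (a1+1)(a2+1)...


3104 = 2^5 × 97^1
d(3104) = (5+1) × (1+1) = 12

12 divisors


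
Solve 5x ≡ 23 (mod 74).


GCD(5, 74) = 1, unique solution
a^(-1) mod 74 = 15
x = 15 * 23 mod 74 = 49

x ≡ 49 (mod 74)


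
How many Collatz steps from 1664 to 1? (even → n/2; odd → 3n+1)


1664 → 832 → 416 → 208 → 104 → 52 → 26 → 13 → 40 → 20 → 10 → 5 → 16 → 8 → 4 → 2 → 1
Total steps = 16

16 steps


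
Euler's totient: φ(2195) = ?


2195 = 5 × 439
Prime factors: 5, 439
φ(2195) = 2195 × (1-1/5) × (1-1/439)
= 2195 × 4/5 × 438/439 = 1752

φ(2195) = 1752


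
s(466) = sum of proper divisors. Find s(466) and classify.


Proper divisors: 1, 2, 233
Sum = 1 + 2 + 233 = 236
236 < 466 → deficient

s(466) = 236 (deficient)


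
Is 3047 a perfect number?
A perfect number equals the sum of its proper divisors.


Proper divisors of 3047: 1, 11, 277
Sum = 1 + 11 + 277 = 289

No, 3047 is not perfect (289 ≠ 3047)


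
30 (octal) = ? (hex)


30 (base 8) = 24 (decimal)
24 (decimal) = 18 (base 16)


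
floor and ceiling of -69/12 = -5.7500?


-69/12 = -5.7500
floor = -6
ceil = -5

floor = -6, ceil = -5


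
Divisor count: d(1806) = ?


1806 = 2^1 × 3^1 × 7^1 × 43^1
d(1806) = (1+1) × (1+1) × (1+1) × (1+1) = 16

16 divisors


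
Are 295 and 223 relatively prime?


Euclidean algorithm:
295 = 1 * 223 + 72
223 = 3 * 72 + 7
72 = 10 * 7 + 2
7 = 3 * 2 + 1
2 = 2 * 1 + 0
GCD(295, 223) = 1

Yes, coprime (GCD = 1)


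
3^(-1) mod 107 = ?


Use the extended Euclidean algorithm on (107, 3); each row r = 107*s + 3*t:
r=107, s=1, t=0
r=3, s=0, t=1
q=35: r=2, s=1, t=-35   [107*(1) + 3*(-35) = 2]
q=1: r=1, s=-1, t=36   [107*(-1) + 3*(36) = 1]
q=2: r=0, s=3, t=-107   [107*(3) + 3*(-107) = 0]
GCD = 1 with t = 36, so 3*(36) ≡ 1 (mod 107)
Inverse = 36 mod 107 = 36
Check: 3 * 36 = 108 ≡ 1 (mod 107)

3^(-1) ≡ 36 (mod 107)


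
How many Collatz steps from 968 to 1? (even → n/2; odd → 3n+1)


968 → 484 → 242 → 121 → 364 → 182 → 91 → 274 → 137 → 412 → 206 → 103 → 310 → 155 → 466 → 233 → 700 → 350 → 175 → 526 → 263 → 790 → 395 → 1186 → 593 → 1780 → 890 → 445 → 1336 → 668 → 334 → 167 → 502 → 251 → 754 → 377 → 1132 → 566 → 283 → 850 → 425 → 1276 → 638 → 319 → 958 → 479 → 1438 → 719 → 2158 → 1079 → 3238 → 1619 → 4858 → 2429 → 7288 → 3644 → 1822 → 911 → 2734 → 1367 → 4102 → 2051 → 6154 → 3077 → 9232 → 4616 → 2308 → 1154 → 577 → 1732 → 866 → 433 → 1300 → 650 → 325 → 976 → 488 → 244 → 122 → 61 → 184 → 92 → 46 → 23 → 70 → 35 → 106 → 53 → 160 → 80 → 40 → 20 → 10 → 5 → 16 → 8 → 4 → 2 → 1
Total steps = 98

98 steps


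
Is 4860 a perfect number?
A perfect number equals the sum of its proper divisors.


Proper divisors of 4860: 1, 2, 3, 4, 5, 6, 9, 10, 12, 15, 18, 20, 27, 30, 36, 45, 54, 60, 81, 90, 108, 135, 162, 180, 243, 270, 324, 405, 486, 540, 810, 972, 1215, 1620, 2430
Sum = 1 + 2 + 3 + 4 + 5 + 6 + 9 + 10 + 12 + 15 + 18 + 20 + 27 + 30 + 36 + 45 + 54 + 60 + 81 + 90 + 108 + 135 + 162 + 180 + 243 + 270 + 324 + 405 + 486 + 540 + 810 + 972 + 1215 + 1620 + 2430 = 10428

No, 4860 is not perfect (10428 ≠ 4860)


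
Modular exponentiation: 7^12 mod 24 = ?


7^1 mod 24 = 7
7^2 mod 24 = 1
7^3 mod 24 = 7
7^4 mod 24 = 1
7^5 mod 24 = 7
7^6 mod 24 = 1
7^7 mod 24 = 7
7^8 mod 24 = 1
7^9 mod 24 = 7
7^10 mod 24 = 1
7^11 mod 24 = 7
7^12 mod 24 = 1


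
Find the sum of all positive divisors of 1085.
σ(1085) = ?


Divisors of 1085: 1, 5, 7, 31, 35, 155, 217, 1085
Sum = 1 + 5 + 7 + 31 + 35 + 155 + 217 + 1085 = 1536

σ(1085) = 1536


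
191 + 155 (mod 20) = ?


191 + 155 = 346
346 mod 20 = 6


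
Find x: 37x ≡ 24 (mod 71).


GCD(37, 71) = 1, unique solution
a^(-1) mod 71 = 48
x = 48 * 24 mod 71 = 16

x ≡ 16 (mod 71)


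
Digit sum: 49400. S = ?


4 + 9 + 4 + 0 + 0 = 17


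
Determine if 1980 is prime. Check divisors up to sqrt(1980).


1980 / 2 = 990 (exact division)
1980 is NOT prime.

No, 1980 is not prime


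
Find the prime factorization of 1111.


1111 / 11 = 101
101 / 101 = 1
1111 = 11 × 101


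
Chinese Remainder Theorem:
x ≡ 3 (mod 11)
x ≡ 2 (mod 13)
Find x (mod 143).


M = 11*13 = 143
M1 = M/11 = 13, M2 = M/13 = 11
M1^(-1) mod 11 = 6, M2^(-1) mod 13 = 6
x = 3*13*6 + 2*11*6 = 366
366 mod 143 = 80
Check: 80 mod 11 = 3 ✓, 80 mod 13 = 2 ✓

x ≡ 80 (mod 143)


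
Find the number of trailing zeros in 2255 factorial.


floor(2255/5) = 451
floor(2255/25) = 90
floor(2255/125) = 18
floor(2255/625) = 3
Total = 562

562 trailing zeros


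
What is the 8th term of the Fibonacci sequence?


Sequence: 1, 1, 2, 3, 5, 8, 13, 21
F(8) = 21


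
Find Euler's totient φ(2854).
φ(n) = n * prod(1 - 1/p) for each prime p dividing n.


2854 = 2 × 1427
Prime factors: 2, 1427
φ(2854) = 2854 × (1-1/2) × (1-1/1427)
= 2854 × 1/2 × 1426/1427 = 1426

φ(2854) = 1426


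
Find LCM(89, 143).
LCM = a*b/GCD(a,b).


GCD(89, 143) = 1
LCM = 89*143/1 = 12727/1 = 12727

LCM = 12727


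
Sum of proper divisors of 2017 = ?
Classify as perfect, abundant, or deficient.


Proper divisors: 1
Sum = 1 = 1
1 < 2017 → deficient

s(2017) = 1 (deficient)


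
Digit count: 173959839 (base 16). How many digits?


173959839 in base 16 = A5E6A9F
Number of digits = 7

7 digits (base 16)


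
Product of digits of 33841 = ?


3 × 3 × 8 × 4 × 1 = 288


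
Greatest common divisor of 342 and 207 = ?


342 = 1 * 207 + 135
207 = 1 * 135 + 72
135 = 1 * 72 + 63
72 = 1 * 63 + 9
63 = 7 * 9 + 0
GCD = 9


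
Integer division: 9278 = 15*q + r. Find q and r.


9278 = 15 * 618 + 8
Check: 9270 + 8 = 9278

q = 618, r = 8


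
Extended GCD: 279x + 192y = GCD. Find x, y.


Tabular extended Euclidean (each row: r = 279*s + 192*t):
r=279, s=1, t=0
r=192, s=0, t=1
q=1: r=87, s=1, t=-1   [279*(1) + 192*(-1) = 87]
q=2: r=18, s=-2, t=3   [279*(-2) + 192*(3) = 18]
q=4: r=15, s=9, t=-13   [279*(9) + 192*(-13) = 15]
q=1: r=3, s=-11, t=16   [279*(-11) + 192*(16) = 3]
q=5: r=0, s=64, t=-93   [279*(64) + 192*(-93) = 0]
GCD = 3; from the row with r=3: x=-11, y=16
Check: 279*(-11) + 192*(16) = -3069 + 3072 = 3

GCD = 3, x = -11, y = 16


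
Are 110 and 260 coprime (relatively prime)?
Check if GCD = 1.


Euclidean algorithm:
260 = 2 * 110 + 40
110 = 2 * 40 + 30
40 = 1 * 30 + 10
30 = 3 * 10 + 0
GCD(110, 260) = 10

No, not coprime (GCD = 10)


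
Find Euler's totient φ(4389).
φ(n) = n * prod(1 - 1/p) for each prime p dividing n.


4389 = 3 × 7 × 11 × 19
Prime factors: 3, 7, 11, 19
φ(4389) = 4389 × (1-1/3) × (1-1/7) × (1-1/11) × (1-1/19)
= 4389 × 2/3 × 6/7 × 10/11 × 18/19 = 2160

φ(4389) = 2160


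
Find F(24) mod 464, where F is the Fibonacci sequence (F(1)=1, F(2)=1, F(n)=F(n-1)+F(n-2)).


F(k) mod 464 for k=1..24:
1, 1, 2, 3, 5, 8, 13, 21, 34, 55, 89, 144, 233, 377, 146, 59, 205, 264, 5, 269, 274, 79, 353, 432
F(24) mod 464 = 432


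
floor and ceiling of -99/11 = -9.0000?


-99/11 = -9.0000
floor = -9
ceil = -9

floor = -9, ceil = -9


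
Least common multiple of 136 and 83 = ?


GCD(136, 83) = 1
LCM = 136*83/1 = 11288/1 = 11288

LCM = 11288


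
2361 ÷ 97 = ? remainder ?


2361 = 97 * 24 + 33
Check: 2328 + 33 = 2361

q = 24, r = 33


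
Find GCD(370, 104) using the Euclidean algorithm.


370 = 3 * 104 + 58
104 = 1 * 58 + 46
58 = 1 * 46 + 12
46 = 3 * 12 + 10
12 = 1 * 10 + 2
10 = 5 * 2 + 0
GCD = 2


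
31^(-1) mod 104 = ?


Use the extended Euclidean algorithm on (104, 31); each row r = 104*s + 31*t:
r=104, s=1, t=0
r=31, s=0, t=1
q=3: r=11, s=1, t=-3   [104*(1) + 31*(-3) = 11]
q=2: r=9, s=-2, t=7   [104*(-2) + 31*(7) = 9]
q=1: r=2, s=3, t=-10   [104*(3) + 31*(-10) = 2]
q=4: r=1, s=-14, t=47   [104*(-14) + 31*(47) = 1]
q=2: r=0, s=31, t=-104   [104*(31) + 31*(-104) = 0]
GCD = 1 with t = 47, so 31*(47) ≡ 1 (mod 104)
Inverse = 47 mod 104 = 47
Check: 31 * 47 = 1457 ≡ 1 (mod 104)

31^(-1) ≡ 47 (mod 104)


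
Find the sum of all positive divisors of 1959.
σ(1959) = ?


Divisors of 1959: 1, 3, 653, 1959
Sum = 1 + 3 + 653 + 1959 = 2616

σ(1959) = 2616


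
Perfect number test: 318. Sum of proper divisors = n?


Proper divisors of 318: 1, 2, 3, 6, 53, 106, 159
Sum = 1 + 2 + 3 + 6 + 53 + 106 + 159 = 330

No, 318 is not perfect (330 ≠ 318)


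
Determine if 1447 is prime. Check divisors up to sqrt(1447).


Check divisors up to sqrt(1447) = 38.0395
No divisors found.
1447 is prime.

Yes, 1447 is prime


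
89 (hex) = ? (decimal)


89 (base 16) = 137 (decimal)
137 (decimal) = 137 (base 10)


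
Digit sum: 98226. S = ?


9 + 8 + 2 + 2 + 6 = 27


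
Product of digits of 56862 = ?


5 × 6 × 8 × 6 × 2 = 2880


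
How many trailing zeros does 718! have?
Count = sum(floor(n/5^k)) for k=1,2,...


floor(718/5) = 143
floor(718/25) = 28
floor(718/125) = 5
floor(718/625) = 1
Total = 177

177 trailing zeros
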